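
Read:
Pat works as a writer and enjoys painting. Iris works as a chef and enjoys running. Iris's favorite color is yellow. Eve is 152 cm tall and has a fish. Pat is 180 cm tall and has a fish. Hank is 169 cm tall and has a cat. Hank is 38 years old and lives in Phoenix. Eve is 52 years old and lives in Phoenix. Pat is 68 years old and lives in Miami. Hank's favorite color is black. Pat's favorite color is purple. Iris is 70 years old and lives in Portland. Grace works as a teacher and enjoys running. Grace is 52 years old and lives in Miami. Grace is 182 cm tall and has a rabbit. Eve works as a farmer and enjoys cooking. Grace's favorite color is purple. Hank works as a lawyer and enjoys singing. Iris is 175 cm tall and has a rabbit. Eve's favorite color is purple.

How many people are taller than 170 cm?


Taller than 170: 3

3


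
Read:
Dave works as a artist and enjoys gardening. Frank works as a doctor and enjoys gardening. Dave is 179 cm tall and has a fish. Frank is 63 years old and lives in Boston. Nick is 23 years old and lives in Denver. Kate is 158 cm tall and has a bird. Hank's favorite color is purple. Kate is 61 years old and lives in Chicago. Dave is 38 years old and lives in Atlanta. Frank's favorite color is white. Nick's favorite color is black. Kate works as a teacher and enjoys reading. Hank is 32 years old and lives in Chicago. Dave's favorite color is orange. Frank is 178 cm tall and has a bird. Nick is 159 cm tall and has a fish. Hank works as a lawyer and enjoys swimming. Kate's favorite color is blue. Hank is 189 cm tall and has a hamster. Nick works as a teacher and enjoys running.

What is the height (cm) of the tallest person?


Tallest: Hank at 189 cm

189


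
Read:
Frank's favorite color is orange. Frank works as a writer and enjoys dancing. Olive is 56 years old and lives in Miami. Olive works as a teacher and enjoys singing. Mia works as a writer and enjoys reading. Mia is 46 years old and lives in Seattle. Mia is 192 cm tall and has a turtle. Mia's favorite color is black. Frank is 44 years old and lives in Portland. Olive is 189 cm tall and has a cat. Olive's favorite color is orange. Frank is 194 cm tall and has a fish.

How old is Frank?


Frank is 44 years old

44


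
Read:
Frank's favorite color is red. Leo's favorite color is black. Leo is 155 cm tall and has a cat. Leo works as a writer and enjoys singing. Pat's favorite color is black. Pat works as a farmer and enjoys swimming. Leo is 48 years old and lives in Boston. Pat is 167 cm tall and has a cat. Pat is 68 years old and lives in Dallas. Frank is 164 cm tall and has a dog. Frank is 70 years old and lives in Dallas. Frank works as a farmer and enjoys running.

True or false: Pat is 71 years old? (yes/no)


Pat is actually 68. no

no


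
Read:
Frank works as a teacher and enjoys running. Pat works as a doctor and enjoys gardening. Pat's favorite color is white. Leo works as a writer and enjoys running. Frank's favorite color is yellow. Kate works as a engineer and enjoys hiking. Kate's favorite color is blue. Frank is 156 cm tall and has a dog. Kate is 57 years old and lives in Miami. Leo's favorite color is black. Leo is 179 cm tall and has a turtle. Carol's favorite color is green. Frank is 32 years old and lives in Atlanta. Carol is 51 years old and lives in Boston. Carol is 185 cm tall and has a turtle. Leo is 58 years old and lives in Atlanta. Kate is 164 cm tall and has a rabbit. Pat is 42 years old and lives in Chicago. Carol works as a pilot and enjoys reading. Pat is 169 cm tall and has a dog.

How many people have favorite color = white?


Count: 1

1


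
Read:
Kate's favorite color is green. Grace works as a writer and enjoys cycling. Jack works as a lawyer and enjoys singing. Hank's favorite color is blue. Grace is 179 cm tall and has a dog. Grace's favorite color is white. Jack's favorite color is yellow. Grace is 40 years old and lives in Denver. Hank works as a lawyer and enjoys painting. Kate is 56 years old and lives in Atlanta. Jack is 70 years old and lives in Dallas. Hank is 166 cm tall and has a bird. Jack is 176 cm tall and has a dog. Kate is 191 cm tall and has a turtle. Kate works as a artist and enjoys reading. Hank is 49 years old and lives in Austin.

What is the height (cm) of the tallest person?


Tallest: Kate at 191 cm

191


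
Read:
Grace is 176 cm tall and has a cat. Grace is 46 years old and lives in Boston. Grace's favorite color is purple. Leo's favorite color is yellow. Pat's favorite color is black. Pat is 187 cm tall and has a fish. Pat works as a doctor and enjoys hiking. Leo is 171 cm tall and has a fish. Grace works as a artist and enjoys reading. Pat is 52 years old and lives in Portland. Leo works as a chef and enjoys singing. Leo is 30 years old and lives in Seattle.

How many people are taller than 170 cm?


Taller than 170: 3

3


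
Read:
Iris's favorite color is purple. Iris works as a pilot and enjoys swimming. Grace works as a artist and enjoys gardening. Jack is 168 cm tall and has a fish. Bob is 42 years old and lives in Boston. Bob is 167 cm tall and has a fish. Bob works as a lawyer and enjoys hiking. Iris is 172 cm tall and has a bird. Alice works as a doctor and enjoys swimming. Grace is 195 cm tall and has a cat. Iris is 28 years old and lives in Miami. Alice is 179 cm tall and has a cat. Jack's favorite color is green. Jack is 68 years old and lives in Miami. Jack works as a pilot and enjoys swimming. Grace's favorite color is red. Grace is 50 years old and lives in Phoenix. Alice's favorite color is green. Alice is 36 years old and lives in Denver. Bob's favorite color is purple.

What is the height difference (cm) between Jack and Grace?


|168 - 195| = 27

27


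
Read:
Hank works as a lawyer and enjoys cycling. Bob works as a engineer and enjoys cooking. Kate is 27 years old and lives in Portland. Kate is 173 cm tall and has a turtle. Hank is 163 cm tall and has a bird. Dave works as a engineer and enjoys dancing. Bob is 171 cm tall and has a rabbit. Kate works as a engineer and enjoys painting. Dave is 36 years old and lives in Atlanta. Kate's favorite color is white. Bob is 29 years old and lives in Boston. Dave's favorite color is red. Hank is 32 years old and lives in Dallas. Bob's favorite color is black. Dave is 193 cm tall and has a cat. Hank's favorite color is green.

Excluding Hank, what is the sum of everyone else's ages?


Sum (excluding Hank): 92

92


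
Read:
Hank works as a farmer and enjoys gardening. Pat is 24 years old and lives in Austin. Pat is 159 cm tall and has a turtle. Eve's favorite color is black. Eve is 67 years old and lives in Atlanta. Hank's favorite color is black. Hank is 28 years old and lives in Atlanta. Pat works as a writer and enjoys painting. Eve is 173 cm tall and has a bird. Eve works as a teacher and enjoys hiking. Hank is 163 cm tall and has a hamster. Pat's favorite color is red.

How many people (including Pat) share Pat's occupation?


Pat is a writer. Count = 1

1


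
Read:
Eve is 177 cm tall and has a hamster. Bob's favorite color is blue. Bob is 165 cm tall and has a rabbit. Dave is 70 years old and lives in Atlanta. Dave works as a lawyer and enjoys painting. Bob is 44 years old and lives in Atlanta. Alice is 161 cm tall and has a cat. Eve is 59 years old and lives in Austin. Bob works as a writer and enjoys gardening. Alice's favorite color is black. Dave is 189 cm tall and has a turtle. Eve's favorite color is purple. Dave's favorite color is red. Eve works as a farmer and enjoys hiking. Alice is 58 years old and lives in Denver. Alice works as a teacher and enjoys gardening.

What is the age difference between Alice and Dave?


|58 - 70| = 12

12


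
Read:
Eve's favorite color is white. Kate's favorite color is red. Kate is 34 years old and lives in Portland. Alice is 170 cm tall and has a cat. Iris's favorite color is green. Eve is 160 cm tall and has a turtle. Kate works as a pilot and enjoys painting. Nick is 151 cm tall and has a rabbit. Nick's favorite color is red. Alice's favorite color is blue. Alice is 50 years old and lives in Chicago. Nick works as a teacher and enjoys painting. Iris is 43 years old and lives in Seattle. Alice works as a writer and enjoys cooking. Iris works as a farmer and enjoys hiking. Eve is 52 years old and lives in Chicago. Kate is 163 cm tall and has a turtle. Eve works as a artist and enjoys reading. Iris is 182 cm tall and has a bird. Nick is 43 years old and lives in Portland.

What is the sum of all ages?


50+43+34+43+52 = 222

222


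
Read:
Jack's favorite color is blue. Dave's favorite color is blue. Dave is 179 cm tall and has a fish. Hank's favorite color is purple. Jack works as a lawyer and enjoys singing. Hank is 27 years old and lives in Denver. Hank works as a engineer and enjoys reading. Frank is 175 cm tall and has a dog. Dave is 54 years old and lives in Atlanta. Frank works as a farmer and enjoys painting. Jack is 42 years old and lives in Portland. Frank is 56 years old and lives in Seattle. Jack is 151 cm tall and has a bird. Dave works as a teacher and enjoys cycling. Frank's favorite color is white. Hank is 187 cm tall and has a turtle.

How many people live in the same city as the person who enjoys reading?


Person with hobby reading is Hank, city Denver. Count = 1

1


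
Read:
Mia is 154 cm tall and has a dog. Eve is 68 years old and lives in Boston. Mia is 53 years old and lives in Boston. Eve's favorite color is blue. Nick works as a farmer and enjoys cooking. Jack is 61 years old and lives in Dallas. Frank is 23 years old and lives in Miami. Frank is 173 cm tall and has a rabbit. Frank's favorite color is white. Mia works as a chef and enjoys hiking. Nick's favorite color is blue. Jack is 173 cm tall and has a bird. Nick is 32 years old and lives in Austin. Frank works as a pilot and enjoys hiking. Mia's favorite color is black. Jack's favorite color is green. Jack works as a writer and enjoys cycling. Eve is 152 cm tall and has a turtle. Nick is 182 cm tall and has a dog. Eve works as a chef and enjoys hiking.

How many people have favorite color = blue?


Count: 2

2


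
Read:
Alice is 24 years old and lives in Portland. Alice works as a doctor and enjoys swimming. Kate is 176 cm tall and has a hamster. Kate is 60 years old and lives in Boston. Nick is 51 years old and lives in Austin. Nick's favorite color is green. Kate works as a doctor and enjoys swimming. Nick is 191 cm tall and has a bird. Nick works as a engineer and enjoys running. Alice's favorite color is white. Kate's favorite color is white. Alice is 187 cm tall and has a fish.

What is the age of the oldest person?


Oldest: Kate at 60

60


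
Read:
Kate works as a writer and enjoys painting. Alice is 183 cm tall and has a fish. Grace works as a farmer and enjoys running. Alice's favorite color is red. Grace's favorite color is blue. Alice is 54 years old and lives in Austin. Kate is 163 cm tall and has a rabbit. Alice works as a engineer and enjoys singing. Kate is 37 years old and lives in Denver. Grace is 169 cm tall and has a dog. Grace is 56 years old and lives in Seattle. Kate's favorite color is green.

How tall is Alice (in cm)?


Alice is 183 cm tall

183


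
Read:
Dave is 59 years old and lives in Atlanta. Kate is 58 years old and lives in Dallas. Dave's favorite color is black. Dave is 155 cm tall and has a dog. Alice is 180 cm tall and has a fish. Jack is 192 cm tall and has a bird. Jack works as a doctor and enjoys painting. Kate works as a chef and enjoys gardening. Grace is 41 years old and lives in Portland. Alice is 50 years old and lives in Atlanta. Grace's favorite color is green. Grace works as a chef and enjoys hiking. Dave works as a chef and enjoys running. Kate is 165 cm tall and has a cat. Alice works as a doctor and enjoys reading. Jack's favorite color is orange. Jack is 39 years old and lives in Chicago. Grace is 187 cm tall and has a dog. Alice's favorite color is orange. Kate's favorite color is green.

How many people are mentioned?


People: Grace, Jack, Alice, Dave, Kate. Count = 5

5


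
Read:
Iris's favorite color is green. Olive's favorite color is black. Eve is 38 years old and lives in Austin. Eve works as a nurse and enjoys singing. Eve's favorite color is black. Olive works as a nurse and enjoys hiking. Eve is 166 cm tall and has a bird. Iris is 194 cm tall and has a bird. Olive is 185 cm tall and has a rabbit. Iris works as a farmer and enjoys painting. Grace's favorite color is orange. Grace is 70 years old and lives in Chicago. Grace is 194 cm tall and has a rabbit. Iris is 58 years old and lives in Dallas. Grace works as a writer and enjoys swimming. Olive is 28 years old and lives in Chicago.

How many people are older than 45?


Filter: 2

2


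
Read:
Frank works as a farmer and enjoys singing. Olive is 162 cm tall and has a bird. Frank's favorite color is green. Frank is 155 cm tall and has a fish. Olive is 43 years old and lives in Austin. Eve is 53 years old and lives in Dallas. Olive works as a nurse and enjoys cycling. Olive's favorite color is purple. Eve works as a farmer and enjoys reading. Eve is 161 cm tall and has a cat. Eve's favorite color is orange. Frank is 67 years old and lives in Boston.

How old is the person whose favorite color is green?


Person with favorite color=green is Frank, age 67

67


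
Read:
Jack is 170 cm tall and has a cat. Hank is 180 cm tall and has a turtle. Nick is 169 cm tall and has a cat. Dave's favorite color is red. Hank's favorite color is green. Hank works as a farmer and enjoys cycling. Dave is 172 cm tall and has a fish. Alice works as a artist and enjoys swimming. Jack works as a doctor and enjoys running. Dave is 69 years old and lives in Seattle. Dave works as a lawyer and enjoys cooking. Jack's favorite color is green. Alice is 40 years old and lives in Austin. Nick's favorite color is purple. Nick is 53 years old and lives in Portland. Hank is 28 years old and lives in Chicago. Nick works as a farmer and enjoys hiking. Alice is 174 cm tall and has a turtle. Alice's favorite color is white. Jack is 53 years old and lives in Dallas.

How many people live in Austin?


Count in Austin: 1

1


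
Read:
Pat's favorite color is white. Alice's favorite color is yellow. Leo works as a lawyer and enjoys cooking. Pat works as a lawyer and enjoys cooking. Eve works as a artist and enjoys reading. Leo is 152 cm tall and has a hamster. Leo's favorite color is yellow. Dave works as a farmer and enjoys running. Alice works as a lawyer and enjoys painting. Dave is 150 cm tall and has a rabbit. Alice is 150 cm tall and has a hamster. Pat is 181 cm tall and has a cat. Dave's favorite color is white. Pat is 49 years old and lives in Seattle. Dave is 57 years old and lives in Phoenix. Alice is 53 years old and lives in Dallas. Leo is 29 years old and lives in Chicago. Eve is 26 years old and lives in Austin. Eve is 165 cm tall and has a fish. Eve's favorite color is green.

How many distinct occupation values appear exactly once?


Unique occupation values: 2

2


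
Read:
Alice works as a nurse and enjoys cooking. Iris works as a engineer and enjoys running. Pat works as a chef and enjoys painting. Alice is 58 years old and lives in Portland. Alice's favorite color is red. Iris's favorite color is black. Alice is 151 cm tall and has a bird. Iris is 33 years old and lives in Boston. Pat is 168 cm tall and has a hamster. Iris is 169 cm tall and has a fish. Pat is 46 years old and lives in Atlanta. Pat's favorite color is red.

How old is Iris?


Iris is 33 years old

33


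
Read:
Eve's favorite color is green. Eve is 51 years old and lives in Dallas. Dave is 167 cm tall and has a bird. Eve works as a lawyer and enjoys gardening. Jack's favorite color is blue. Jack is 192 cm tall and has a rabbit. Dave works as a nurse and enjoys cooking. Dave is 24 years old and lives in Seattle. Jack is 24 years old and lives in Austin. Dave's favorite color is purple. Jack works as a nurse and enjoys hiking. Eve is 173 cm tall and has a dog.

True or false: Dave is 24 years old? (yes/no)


Dave is actually 24. yes

yes


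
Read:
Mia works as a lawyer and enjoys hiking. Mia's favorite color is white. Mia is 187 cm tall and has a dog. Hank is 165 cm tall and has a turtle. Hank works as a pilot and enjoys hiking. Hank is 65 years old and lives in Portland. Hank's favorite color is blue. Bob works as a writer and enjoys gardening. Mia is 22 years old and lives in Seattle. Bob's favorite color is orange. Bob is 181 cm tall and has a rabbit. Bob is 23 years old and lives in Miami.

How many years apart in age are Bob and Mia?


23 vs 22, diff = 1

1


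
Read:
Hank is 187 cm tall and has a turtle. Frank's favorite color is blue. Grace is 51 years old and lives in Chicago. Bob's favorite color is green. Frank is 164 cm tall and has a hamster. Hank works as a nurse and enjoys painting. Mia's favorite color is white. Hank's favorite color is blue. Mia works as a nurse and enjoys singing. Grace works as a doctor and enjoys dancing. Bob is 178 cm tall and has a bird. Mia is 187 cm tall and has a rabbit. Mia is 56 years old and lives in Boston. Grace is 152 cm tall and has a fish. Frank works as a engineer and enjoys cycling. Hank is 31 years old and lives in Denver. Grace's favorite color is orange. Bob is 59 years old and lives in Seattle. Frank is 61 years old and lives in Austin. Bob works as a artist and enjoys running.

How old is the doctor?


The doctor is Grace, age 51

51


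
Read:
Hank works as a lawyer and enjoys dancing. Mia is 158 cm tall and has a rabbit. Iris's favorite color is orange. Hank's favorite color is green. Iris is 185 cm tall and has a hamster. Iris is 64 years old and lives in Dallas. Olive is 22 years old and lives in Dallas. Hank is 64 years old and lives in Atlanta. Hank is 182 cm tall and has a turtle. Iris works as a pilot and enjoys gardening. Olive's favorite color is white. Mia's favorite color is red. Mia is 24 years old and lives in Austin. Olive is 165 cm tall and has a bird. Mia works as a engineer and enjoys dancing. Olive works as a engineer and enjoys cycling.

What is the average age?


Sum=174, n=4, avg=43.5

43.5


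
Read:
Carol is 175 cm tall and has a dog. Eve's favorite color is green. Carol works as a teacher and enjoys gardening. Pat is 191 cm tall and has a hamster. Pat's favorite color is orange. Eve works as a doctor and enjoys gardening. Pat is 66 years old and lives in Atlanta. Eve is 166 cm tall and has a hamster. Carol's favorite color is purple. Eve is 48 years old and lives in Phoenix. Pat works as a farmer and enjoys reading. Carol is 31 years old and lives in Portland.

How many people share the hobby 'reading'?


Count: 1

1


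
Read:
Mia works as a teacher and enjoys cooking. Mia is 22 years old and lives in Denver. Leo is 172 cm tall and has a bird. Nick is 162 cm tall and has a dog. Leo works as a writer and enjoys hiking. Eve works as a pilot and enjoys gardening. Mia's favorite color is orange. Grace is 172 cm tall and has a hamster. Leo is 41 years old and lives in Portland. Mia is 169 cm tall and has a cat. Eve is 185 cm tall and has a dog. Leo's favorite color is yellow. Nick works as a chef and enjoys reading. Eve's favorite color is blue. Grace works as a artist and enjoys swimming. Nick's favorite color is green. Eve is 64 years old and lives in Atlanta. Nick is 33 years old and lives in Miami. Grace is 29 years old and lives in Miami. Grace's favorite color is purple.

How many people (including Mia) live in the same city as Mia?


Mia lives in Denver. Count = 1

1


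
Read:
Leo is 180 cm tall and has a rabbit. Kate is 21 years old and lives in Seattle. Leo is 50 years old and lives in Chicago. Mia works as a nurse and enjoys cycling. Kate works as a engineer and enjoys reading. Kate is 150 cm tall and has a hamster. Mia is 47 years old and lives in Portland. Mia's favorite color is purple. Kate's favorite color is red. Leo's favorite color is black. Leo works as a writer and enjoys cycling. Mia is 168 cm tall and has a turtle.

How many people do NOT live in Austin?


Not in Austin: 3

3


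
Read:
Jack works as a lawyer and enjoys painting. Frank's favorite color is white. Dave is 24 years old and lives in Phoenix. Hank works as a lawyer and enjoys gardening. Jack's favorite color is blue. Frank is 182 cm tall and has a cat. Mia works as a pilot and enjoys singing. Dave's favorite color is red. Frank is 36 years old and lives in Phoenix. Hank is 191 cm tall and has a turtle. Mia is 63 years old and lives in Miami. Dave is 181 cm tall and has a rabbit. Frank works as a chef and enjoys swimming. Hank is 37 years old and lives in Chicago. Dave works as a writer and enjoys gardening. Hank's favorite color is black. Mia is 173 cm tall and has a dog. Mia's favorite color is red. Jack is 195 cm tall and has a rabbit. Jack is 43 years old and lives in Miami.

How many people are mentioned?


People: Hank, Frank, Dave, Jack, Mia. Count = 5

5


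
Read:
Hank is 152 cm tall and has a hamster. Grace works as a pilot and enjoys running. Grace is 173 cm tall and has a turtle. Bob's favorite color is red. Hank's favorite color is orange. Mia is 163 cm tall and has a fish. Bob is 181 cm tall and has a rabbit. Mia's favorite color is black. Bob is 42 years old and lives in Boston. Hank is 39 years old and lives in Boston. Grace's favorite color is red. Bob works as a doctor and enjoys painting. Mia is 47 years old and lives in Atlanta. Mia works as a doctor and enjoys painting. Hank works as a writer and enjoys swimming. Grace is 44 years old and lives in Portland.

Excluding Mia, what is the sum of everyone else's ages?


Sum (excluding Mia): 125

125


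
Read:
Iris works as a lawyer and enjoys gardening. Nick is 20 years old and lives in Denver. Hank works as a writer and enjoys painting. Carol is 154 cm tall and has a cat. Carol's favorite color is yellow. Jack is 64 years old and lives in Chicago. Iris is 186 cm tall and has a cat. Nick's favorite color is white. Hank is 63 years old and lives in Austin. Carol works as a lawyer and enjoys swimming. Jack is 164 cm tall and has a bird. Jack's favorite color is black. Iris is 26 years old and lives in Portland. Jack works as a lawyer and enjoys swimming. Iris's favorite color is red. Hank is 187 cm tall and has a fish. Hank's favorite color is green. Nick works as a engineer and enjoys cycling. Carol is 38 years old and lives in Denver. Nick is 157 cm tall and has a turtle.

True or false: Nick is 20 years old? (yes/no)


Nick is actually 20. yes

yes


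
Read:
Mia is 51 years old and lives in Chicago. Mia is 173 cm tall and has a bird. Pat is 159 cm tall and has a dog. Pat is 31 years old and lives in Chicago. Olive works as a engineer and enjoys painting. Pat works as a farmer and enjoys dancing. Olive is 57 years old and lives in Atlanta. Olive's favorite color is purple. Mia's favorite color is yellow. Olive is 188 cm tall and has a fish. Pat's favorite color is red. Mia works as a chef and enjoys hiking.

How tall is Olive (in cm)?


Olive is 188 cm tall

188


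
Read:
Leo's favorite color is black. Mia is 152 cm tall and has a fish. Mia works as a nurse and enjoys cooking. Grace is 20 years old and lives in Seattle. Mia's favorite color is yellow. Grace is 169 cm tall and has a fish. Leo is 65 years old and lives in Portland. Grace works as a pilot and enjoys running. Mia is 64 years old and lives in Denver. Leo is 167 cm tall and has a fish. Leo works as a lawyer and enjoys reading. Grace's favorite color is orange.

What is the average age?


Sum=149, n=3, avg=49.67

49.67


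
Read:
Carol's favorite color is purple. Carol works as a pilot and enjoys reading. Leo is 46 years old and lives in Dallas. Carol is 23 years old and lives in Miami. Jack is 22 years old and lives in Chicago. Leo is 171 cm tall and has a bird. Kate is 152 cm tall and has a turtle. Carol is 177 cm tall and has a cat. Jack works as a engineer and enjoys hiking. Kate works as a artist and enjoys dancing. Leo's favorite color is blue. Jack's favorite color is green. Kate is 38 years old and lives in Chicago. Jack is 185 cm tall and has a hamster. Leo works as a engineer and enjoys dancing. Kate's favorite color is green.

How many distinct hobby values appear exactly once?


Unique hobby values: 2

2


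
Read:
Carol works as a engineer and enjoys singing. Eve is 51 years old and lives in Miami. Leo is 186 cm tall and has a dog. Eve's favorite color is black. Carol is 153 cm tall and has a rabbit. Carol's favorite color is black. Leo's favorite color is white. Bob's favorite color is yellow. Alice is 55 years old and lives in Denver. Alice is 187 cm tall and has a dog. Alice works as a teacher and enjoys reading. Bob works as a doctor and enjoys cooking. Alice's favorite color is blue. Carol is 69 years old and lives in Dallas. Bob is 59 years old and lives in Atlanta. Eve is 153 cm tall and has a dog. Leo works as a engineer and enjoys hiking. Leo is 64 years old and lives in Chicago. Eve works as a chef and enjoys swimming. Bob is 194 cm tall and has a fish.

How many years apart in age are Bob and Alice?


59 vs 55, diff = 4

4


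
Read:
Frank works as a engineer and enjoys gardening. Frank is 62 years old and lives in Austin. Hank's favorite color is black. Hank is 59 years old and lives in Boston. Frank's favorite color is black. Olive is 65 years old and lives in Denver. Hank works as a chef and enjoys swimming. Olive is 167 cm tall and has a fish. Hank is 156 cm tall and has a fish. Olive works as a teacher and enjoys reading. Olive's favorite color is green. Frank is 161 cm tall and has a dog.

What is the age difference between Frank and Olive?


|62 - 65| = 3

3


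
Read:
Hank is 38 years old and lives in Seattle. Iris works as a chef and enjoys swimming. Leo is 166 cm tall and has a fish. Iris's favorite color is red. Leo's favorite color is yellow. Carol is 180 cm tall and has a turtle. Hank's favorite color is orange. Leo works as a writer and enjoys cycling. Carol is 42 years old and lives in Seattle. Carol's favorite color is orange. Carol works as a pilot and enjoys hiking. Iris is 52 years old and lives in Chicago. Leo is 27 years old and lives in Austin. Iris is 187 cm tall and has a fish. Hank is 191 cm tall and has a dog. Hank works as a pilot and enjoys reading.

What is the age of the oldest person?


Oldest: Iris at 52

52


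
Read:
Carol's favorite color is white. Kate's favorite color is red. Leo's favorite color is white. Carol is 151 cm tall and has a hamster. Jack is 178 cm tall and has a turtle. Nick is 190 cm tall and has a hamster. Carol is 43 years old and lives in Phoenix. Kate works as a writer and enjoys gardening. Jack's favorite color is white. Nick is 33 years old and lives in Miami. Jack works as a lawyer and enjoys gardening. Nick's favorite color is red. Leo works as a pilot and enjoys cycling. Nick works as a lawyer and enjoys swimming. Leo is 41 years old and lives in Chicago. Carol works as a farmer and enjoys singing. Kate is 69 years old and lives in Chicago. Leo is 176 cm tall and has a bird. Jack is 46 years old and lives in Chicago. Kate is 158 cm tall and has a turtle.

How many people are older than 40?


Filter: 4

4


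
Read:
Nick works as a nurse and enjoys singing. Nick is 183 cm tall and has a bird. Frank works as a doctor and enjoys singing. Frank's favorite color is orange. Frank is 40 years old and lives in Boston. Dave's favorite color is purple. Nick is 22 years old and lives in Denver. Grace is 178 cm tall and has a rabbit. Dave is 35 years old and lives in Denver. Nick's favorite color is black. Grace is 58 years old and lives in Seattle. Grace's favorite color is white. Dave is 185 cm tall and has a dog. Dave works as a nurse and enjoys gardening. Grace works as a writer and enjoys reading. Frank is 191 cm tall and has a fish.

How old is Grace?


Grace is 58 years old

58


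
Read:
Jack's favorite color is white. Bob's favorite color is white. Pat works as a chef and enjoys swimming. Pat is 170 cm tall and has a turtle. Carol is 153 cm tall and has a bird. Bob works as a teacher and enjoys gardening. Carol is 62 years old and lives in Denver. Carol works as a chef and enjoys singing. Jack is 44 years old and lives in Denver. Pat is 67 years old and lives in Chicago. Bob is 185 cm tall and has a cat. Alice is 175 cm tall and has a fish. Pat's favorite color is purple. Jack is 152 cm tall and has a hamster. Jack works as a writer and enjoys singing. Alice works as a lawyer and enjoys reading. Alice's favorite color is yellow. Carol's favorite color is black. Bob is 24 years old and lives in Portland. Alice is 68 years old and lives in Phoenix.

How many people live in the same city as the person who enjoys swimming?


Person with hobby swimming is Pat, city Chicago. Count = 1

1


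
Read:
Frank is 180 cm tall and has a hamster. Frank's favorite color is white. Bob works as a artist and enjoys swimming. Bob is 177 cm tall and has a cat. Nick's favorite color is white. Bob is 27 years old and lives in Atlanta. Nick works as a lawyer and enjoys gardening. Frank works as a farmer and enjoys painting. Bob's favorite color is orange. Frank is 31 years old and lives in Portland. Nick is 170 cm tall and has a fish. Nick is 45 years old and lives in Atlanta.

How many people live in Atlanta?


Count in Atlanta: 2

2


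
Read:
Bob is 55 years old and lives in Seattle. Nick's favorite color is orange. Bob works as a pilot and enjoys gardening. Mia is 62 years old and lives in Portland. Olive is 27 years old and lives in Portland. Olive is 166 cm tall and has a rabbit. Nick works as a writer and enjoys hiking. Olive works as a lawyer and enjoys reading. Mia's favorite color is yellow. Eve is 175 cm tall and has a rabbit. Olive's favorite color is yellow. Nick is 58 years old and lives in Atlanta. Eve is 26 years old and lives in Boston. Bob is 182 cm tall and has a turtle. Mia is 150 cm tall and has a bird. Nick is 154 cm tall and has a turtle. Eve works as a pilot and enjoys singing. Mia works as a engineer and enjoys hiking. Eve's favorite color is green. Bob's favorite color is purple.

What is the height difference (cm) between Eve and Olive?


|175 - 166| = 9

9


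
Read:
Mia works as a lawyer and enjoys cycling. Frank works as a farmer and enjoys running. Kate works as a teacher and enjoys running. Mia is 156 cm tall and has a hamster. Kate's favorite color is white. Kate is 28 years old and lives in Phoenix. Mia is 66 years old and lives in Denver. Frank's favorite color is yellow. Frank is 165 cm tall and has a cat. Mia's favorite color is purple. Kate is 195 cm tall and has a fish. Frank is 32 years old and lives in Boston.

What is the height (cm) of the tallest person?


Tallest: Kate at 195 cm

195


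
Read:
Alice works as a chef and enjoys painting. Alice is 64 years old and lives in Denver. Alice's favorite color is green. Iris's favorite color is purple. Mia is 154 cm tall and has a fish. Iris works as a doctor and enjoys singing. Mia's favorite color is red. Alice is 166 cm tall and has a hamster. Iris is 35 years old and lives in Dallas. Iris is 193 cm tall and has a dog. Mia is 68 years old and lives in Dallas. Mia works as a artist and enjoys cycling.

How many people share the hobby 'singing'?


Count: 1

1


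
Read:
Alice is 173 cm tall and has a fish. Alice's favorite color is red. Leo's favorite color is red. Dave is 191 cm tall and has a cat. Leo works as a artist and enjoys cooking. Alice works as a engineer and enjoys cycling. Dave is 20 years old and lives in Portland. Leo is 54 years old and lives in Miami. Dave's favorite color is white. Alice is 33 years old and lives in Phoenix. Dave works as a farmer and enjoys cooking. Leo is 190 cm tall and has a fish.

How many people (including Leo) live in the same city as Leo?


Leo lives in Miami. Count = 1

1


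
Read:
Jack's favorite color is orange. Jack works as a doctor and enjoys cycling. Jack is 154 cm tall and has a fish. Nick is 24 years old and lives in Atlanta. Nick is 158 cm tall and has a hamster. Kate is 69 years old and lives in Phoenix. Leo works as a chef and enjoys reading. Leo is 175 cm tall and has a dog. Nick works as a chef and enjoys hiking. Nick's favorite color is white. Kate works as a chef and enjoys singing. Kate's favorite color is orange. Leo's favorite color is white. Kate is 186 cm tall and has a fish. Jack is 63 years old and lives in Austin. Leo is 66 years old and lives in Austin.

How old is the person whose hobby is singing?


Person with hobby=singing is Kate, age 69

69


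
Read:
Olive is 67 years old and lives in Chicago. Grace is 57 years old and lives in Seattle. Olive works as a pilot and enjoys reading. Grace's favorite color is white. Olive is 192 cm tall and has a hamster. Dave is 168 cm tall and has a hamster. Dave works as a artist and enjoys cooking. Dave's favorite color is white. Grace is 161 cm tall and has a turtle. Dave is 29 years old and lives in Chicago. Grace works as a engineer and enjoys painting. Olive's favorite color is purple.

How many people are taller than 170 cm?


Taller than 170: 1

1


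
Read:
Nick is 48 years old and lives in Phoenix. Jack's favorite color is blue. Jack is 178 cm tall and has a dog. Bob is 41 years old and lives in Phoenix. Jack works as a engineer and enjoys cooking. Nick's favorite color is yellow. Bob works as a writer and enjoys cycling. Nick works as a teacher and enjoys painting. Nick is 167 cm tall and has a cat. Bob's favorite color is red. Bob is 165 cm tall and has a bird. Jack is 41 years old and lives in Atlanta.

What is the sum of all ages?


41+41+48 = 130

130


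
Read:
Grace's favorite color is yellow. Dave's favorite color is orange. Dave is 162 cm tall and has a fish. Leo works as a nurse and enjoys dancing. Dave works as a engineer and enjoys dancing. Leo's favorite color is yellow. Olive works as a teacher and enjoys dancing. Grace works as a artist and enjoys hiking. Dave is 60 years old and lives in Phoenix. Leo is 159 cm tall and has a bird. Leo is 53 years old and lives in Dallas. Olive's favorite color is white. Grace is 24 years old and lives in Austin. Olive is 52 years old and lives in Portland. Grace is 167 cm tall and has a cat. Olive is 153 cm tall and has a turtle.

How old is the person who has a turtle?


Person with turtle is Olive, age 52

52


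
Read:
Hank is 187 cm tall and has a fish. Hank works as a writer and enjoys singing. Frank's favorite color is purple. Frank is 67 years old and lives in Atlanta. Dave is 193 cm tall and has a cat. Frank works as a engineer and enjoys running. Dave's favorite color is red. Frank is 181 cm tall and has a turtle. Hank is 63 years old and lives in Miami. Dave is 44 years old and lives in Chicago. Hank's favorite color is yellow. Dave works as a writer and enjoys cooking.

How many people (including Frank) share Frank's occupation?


Frank is a engineer. Count = 1

1


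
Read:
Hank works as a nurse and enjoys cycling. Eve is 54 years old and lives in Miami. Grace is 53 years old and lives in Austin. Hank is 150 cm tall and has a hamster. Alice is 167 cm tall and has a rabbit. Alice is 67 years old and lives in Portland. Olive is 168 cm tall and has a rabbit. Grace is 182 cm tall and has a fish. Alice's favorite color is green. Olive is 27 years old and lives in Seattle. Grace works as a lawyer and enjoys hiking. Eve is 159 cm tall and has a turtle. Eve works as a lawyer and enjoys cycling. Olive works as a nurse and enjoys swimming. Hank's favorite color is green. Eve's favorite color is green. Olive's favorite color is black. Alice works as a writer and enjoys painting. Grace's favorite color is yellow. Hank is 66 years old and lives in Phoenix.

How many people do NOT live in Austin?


Not in Austin: 4

4


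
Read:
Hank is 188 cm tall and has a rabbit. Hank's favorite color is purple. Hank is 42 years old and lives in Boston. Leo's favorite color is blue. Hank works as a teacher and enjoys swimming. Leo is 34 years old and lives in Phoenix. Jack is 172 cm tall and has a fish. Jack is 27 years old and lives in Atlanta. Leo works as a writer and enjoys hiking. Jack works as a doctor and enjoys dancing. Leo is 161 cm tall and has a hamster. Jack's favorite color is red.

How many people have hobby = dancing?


Count: 1

1


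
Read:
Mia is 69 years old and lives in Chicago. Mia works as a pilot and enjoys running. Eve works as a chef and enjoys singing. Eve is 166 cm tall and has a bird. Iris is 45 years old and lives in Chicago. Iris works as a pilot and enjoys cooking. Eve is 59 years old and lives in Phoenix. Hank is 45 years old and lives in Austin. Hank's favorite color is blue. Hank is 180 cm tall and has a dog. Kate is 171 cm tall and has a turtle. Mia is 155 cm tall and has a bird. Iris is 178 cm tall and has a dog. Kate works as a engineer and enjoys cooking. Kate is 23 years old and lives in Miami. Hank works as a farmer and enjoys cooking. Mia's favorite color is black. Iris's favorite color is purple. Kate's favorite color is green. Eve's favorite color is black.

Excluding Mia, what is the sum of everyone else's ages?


Sum (excluding Mia): 172

172


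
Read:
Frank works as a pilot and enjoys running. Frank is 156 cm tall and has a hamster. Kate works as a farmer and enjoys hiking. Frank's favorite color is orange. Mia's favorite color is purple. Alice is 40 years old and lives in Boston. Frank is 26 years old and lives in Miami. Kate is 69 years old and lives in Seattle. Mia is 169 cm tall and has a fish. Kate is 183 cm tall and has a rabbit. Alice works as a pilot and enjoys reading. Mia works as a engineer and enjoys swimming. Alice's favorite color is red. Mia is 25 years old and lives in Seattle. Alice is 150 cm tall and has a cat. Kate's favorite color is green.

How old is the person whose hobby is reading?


Person with hobby=reading is Alice, age 40

40


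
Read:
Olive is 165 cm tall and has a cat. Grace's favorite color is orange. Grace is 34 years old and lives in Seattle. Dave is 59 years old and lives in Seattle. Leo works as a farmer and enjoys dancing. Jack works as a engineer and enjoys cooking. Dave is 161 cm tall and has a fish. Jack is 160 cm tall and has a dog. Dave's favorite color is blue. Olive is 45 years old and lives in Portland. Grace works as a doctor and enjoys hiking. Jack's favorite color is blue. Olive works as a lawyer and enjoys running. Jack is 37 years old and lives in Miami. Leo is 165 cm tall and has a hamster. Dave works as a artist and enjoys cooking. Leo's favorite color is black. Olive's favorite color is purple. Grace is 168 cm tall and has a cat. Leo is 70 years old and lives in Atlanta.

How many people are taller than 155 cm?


Taller than 155: 5

5


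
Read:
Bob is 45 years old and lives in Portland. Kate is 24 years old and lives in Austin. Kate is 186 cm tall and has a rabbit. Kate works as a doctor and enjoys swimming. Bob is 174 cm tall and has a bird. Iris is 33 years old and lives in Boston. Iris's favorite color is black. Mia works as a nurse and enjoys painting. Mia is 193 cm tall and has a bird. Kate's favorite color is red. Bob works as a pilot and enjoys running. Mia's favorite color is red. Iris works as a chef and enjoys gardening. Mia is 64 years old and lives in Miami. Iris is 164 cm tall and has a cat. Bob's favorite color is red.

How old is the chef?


The chef is Iris, age 33

33


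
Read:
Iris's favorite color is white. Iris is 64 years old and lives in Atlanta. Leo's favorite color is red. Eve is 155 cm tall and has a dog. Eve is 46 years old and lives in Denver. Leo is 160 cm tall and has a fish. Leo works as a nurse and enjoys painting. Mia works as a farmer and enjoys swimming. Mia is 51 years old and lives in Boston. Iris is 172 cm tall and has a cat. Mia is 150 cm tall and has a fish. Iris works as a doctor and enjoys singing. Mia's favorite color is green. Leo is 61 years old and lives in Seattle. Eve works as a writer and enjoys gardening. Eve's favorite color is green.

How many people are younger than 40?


Filter: 0

0


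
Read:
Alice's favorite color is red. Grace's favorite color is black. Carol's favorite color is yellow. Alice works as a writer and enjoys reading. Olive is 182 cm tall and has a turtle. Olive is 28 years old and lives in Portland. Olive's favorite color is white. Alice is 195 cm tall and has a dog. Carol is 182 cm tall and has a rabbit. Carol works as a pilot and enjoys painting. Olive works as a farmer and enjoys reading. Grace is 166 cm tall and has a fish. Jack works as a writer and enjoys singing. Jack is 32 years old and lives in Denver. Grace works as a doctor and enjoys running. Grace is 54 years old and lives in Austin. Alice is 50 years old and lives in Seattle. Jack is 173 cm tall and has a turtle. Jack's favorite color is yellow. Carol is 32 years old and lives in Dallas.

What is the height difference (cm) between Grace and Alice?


|166 - 195| = 29

29
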